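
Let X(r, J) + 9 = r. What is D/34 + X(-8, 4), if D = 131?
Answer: -447/34 ≈ -13.147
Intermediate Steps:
X(r, J) = -9 + r
D/34 + X(-8, 4) = 131/34 + (-9 - 8) = 131*(1/34) - 17 = 131/34 - 17 = -447/34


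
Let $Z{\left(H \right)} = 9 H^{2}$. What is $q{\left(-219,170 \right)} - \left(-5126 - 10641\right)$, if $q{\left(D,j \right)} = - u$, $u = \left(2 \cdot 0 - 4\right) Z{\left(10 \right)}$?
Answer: $19367$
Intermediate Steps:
$u = -3600$ ($u = \left(2 \cdot 0 - 4\right) 9 \cdot 10^{2} = \left(0 - 4\right) 9 \cdot 100 = \left(-4\right) 900 = -3600$)
$q{\left(D,j \right)} = 3600$ ($q{\left(D,j \right)} = \left(-1\right) \left(-3600\right) = 3600$)
$q{\left(-219,170 \right)} - \left(-5126 - 10641\right) = 3600 - \left(-5126 - 10641\right) = 3600 - -15767 = 3600 + 15767 = 19367$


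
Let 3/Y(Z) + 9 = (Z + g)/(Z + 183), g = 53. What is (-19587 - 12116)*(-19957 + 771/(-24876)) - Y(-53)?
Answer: 5246329775567/8292 ≈ 6.3270e+8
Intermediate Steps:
Y(Z) = 3/(-9 + (53 + Z)/(183 + Z)) (Y(Z) = 3/(-9 + (Z + 53)/(Z + 183)) = 3/(-9 + (53 + Z)/(183 + Z)))
(-19587 - 12116)*(-19957 + 771/(-24876)) - Y(-53) = (-19587 - 12116)*(-19957 + 771/(-24876)) - 3*(-183 - 1*(-53))/(2*(797 + 4*(-53))) = -31703*(-19957 + 771*(-1/24876)) - 3*(-183 + 53)/(2*(797 - 212)) = -31703*(-19957 - 257/8292) - 3*(-130)/(2*585) = -31703*(-165483701/8292) - 3*(-130)/(2*585) = 5246329772803/8292 - 1*(-1/3) = 5246329772803/8292 + 1/3 = 5246329775567/8292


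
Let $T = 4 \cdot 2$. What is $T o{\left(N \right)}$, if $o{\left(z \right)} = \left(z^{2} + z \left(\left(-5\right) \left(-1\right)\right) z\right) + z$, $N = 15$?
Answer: $10920$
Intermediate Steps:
$T = 8$
$o{\left(z \right)} = z + 6 z^{2}$ ($o{\left(z \right)} = \left(z^{2} + z 5 z\right) + z = \left(z^{2} + 5 z z\right) + z = \left(z^{2} + 5 z^{2}\right) + z = 6 z^{2} + z = z + 6 z^{2}$)
$T o{\left(N \right)} = 8 \cdot 15 \left(1 + 6 \cdot 15\right) = 8 \cdot 15 \left(1 + 90\right) = 8 \cdot 15 \cdot 91 = 8 \cdot 1365 = 10920$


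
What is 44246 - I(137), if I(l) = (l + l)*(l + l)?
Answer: -30830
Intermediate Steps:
I(l) = 4*l² (I(l) = (2*l)*(2*l) = 4*l²)
44246 - I(137) = 44246 - 4*137² = 44246 - 4*18769 = 44246 - 1*75076 = 44246 - 75076 = -30830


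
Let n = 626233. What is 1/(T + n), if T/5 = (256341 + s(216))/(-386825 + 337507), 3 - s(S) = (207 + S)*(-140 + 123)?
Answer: 49318/30883241419 ≈ 1.5969e-6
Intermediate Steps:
s(S) = 3522 + 17*S (s(S) = 3 - (207 + S)*(-140 + 123) = 3 - (207 + S)*(-17) = 3 - (-3519 - 17*S) = 3 + (3519 + 17*S) = 3522 + 17*S)
T = -1317675/49318 (T = 5*((256341 + (3522 + 17*216))/(-386825 + 337507)) = 5*((256341 + (3522 + 3672))/(-49318)) = 5*((256341 + 7194)*(-1/49318)) = 5*(263535*(-1/49318)) = 5*(-263535/49318) = -1317675/49318 ≈ -26.718)
1/(T + n) = 1/(-1317675/49318 + 626233) = 1/(30883241419/49318) = 49318/30883241419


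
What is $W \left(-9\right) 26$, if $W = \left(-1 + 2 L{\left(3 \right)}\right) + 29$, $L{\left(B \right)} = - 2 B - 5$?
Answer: $-1404$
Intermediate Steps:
$L{\left(B \right)} = -5 - 2 B$
$W = 6$ ($W = \left(-1 + 2 \left(-5 - 6\right)\right) + 29 = \left(-1 + 2 \left(-11\right)\right) + 29 = \left(-1 - 22\right) + 29 = -23 + 29 = 6$)
$W \left(-9\right) 26 = 6 \left(-9\right) 26 = \left(-54\right) 26 = -1404$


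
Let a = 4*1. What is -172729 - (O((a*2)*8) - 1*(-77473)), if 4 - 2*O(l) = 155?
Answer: -500253/2 ≈ -2.5013e+5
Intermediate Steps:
a = 4
O(l) = -151/2 (O(l) = 2 - ½*155 = 2 - 155/2 = -151/2)
-172729 - (O((a*2)*8) - 1*(-77473)) = -172729 - (-151/2 - 1*(-77473)) = -172729 - (-151/2 + 77473) = -172729 - 1*154795/2 = -172729 - 154795/2 = -500253/2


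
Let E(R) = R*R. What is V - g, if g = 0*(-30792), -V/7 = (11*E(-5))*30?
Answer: -57750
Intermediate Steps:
E(R) = R²
V = -57750 (V = -7*11*(-5)²*30 = -7*11*25*30 = -1925*30 = -7*8250 = -57750)
g = 0
V - g = -57750 - 1*0 = -57750 + 0 = -57750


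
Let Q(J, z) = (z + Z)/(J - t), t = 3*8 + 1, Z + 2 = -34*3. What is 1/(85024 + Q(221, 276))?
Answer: 49/4166219 ≈ 1.1761e-5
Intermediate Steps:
Z = -104 (Z = -2 - 34*3 = -2 - 102 = -104)
t = 25 (t = 24 + 1 = 25)
Q(J, z) = (-104 + z)/(-25 + J) (Q(J, z) = (z - 104)/(J - 1*25) = (-104 + z)/(J - 25) = (-104 + z)/(-25 + J))
1/(85024 + Q(221, 276)) = 1/(85024 + (-104 + 276)/(-25 + 221)) = 1/(85024 + 172/196) = 1/(85024 + (1/196)*172) = 1/(85024 + 43/49) = 1/(4166219/49) = 49/4166219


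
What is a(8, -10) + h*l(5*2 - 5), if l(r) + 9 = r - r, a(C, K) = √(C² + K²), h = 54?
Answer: -486 + 2*√41 ≈ -473.19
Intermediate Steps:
l(r) = -9 (l(r) = -9 + (r - r) = -9 + 0 = -9)
a(8, -10) + h*l(5*2 - 5) = √(8² + (-10)²) + 54*(-9) = √(64 + 100) - 486 = √164 - 486 = 2*√41 - 486 = -486 + 2*√41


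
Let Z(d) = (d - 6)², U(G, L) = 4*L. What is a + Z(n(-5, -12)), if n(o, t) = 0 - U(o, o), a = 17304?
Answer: 17500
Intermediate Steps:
n(o, t) = -4*o (n(o, t) = 0 - 4*o = -4*o)
Z(d) = (-6 + d)²
a + Z(n(-5, -12)) = 17304 + (-6 - 4*(-5))² = 17304 + (-6 + 20)² = 17304 + 14² = 17304 + 196 = 17500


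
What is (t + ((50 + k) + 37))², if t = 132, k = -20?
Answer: 39601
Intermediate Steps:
(t + ((50 + k) + 37))² = (132 + ((50 - 20) + 37))² = (132 + (30 + 37))² = (132 + 67)² = 199² = 39601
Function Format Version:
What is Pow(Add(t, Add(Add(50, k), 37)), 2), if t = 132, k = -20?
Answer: 39601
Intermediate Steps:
Pow(Add(t, Add(Add(50, k), 37)), 2) = Pow(Add(132, Add(Add(50, -20), 37)), 2) = Pow(Add(132, Add(30, 37)), 2) = Pow(Add(132, 67), 2) = Pow(199, 2) = 39601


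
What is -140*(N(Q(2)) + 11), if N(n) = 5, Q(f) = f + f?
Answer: -2240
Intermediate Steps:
Q(f) = 2*f
-140*(N(Q(2)) + 11) = -140*(5 + 11) = -140*16 = -2240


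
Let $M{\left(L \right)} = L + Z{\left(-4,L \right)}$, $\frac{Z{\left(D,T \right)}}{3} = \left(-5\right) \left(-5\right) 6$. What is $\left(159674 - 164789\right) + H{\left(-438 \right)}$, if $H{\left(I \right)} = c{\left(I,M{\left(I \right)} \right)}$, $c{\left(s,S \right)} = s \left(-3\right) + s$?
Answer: $-4239$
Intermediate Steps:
$Z{\left(D,T \right)} = 450$ ($Z{\left(D,T \right)} = 3 \left(-5\right) \left(-5\right) 6 = 3 \cdot 25 \cdot 6 = 3 \cdot 150 = 450$)
$M{\left(L \right)} = 450 + L$ ($M{\left(L \right)} = L + 450 = 450 + L$)
$c{\left(s,S \right)} = - 2 s$ ($c{\left(s,S \right)} = - 3 s + s = - 2 s$)
$H{\left(I \right)} = - 2 I$
$\left(159674 - 164789\right) + H{\left(-438 \right)} = \left(159674 - 164789\right) - -876 = -5115 + 876 = -4239$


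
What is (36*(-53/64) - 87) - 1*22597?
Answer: -363421/16 ≈ -22714.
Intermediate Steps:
(36*(-53/64) - 87) - 1*22597 = (36*(-53*1/64) - 87) - 22597 = (36*(-53/64) - 87) - 22597 = (-477/16 - 87) - 22597 = -1869/16 - 22597 = -363421/16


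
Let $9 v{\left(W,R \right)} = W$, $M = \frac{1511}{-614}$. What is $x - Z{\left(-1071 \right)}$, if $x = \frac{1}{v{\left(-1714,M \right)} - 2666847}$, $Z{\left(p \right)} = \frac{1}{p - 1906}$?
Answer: $\frac{23976544}{71457934249} \approx 0.00033553$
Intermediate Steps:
$Z{\left(p \right)} = \frac{1}{-1906 + p}$
$M = - \frac{1511}{614}$ ($M = 1511 \left(- \frac{1}{614}\right) = - \frac{1511}{614} \approx -2.4609$)
$v{\left(W,R \right)} = \frac{W}{9}$
$x = - \frac{9}{24003337}$ ($x = \frac{1}{\frac{1}{9} \left(-1714\right) - 2666847} = \frac{1}{- \frac{1714}{9} - 2666847} = \frac{1}{- \frac{24003337}{9}} = - \frac{9}{24003337} \approx -3.7495 \cdot 10^{-7}$)
$x - Z{\left(-1071 \right)} = - \frac{9}{24003337} - \frac{1}{-1906 - 1071} = - \frac{9}{24003337} - \frac{1}{-2977} = - \frac{9}{24003337} - - \frac{1}{2977} = - \frac{9}{24003337} + \frac{1}{2977} = \frac{23976544}{71457934249}$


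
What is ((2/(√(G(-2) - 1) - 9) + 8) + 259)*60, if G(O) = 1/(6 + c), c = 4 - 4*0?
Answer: 1456620/91 - 40*I*√10/91 ≈ 16007.0 - 1.39*I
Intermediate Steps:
c = 4 (c = 4 + 0 = 4)
G(O) = ⅒ (G(O) = 1/(6 + 4) = 1/10 = ⅒)
((2/(√(G(-2) - 1) - 9) + 8) + 259)*60 = ((2/(√(⅒ - 1) - 9) + 8) + 259)*60 = ((2/(√(-9/10) - 9) + 8) + 259)*60 = ((2/(3*I*√10/10 - 9) + 8) + 259)*60 = ((2/(-9 + 3*I*√10/10) + 8) + 259)*60 = ((8 + 2/(-9 + 3*I*√10/10)) + 259)*60 = (267 + 2/(-9 + 3*I*√10/10))*60 = 16020 + 120/(-9 + 3*I*√10/10)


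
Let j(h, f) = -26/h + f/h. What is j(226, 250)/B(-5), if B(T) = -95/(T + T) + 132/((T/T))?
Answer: 224/31979 ≈ 0.0070046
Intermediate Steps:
B(T) = 132 - 95/(2*T) (B(T) = -95*1/(2*T) + 132/1 = -95/(2*T) + 132*1 = -95/(2*T) + 132 = 132 - 95/(2*T))
j(226, 250)/B(-5) = ((-26 + 250)/226)/(132 - 95/2/(-5)) = ((1/226)*224)/(132 - 95/2*(-1/5)) = 112/(113*(132 + 19/2)) = 112/(113*(283/2)) = (112/113)*(2/283) = 224/31979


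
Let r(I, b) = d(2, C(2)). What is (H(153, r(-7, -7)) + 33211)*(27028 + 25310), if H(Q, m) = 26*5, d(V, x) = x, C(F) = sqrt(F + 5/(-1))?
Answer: 1745001258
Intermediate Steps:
C(F) = sqrt(-5 + F) (C(F) = sqrt(F + 5*(-1)) = sqrt(F - 5) = sqrt(-5 + F))
r(I, b) = I*sqrt(3) (r(I, b) = sqrt(-5 + 2) = sqrt(-3) = I*sqrt(3))
H(Q, m) = 130
(H(153, r(-7, -7)) + 33211)*(27028 + 25310) = (130 + 33211)*(27028 + 25310) = 33341*52338 = 1745001258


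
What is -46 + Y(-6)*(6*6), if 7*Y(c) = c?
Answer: -538/7 ≈ -76.857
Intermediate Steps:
Y(c) = c/7
-46 + Y(-6)*(6*6) = -46 + ((⅐)*(-6))*(6*6) = -46 - 6/7*36 = -46 - 216/7 = -538/7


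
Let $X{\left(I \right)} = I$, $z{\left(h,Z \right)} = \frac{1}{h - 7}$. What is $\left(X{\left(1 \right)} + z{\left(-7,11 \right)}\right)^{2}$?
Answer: $\frac{169}{196} \approx 0.86224$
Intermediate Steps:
$z{\left(h,Z \right)} = \frac{1}{-7 + h}$
$\left(X{\left(1 \right)} + z{\left(-7,11 \right)}\right)^{2} = \left(1 + \frac{1}{-7 - 7}\right)^{2} = \left(1 + \frac{1}{-14}\right)^{2} = \left(1 - \frac{1}{14}\right)^{2} = \left(\frac{13}{14}\right)^{2} = \frac{169}{196}$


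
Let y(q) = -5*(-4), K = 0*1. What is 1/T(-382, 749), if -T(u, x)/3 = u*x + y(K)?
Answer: 1/858294 ≈ 1.1651e-6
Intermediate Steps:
K = 0
y(q) = 20
T(u, x) = -60 - 3*u*x (T(u, x) = -3*(u*x + 20) = -3*(20 + u*x) = -60 - 3*u*x)
1/T(-382, 749) = 1/(-60 - 3*(-382)*749) = 1/(-60 + 858354) = 1/858294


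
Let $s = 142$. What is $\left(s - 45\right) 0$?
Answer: $0$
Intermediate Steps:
$\left(s - 45\right) 0 = \left(142 - 45\right) 0 = 97 \cdot 0 = 0$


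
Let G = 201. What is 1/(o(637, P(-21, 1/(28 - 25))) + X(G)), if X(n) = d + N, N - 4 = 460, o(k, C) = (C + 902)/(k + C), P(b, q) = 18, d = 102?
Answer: 131/74330 ≈ 0.0017624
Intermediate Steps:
o(k, C) = (902 + C)/(C + k)
N = 464 (N = 4 + 460 = 464)
X(n) = 566 (X(n) = 102 + 464 = 566)
1/(o(637, P(-21, 1/(28 - 25))) + X(G)) = 1/((902 + 18)/(18 + 637) + 566) = 1/(920/655 + 566) = 1/((1/655)*920 + 566) = 1/(184/131 + 566) = 1/(74330/131) = 131/74330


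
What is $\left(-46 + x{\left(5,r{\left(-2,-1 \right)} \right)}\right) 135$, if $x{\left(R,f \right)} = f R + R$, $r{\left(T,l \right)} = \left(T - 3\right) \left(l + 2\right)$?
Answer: $-8910$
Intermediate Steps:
$r{\left(T,l \right)} = \left(-3 + T\right) \left(2 + l\right)$
$x{\left(R,f \right)} = R + R f$ ($x{\left(R,f \right)} = R f + R = R + R f$)
$\left(-46 + x{\left(5,r{\left(-2,-1 \right)} \right)}\right) 135 = \left(-46 + 5 \left(1 - 5\right)\right) 135 = \left(-46 + 5 \left(-4\right)\right) 135 = \left(-46 - 20\right) 135 = \left(-66\right) 135 = -8910$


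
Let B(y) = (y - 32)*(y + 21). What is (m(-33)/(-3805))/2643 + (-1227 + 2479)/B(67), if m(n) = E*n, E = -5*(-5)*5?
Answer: 210059783/516239570 ≈ 0.40690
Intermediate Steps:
E = 125 (E = 25*5 = 125)
m(n) = 125*n
B(y) = (-32 + y)*(21 + y)
(m(-33)/(-3805))/2643 + (-1227 + 2479)/B(67) = ((125*(-33))/(-3805))/2643 + (-1227 + 2479)/(-672 + 67² - 11*67) = -4125*(-1/3805)*(1/2643) + 1252/(-672 + 4489 - 737) = (825/761)*(1/2643) + 1252/3080 = 275/670441 + 1252*(1/3080) = 275/670441 + 313/770 = 210059783/516239570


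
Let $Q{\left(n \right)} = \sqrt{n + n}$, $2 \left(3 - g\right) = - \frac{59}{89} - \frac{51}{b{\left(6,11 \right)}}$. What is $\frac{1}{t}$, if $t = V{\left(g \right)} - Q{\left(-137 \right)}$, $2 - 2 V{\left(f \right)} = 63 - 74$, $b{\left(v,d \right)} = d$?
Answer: $\frac{26}{1265} + \frac{4 i \sqrt{274}}{1265} \approx 0.020553 + 0.052341 i$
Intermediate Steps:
$g = \frac{5531}{979}$ ($g = 3 - \frac{- \frac{59}{89} - \frac{51}{11}}{2} = 3 - - \frac{2594}{979} = 3 + \frac{2594}{979} = \frac{5531}{979} \approx 5.6496$)
$Q{\left(n \right)} = \sqrt{2} \sqrt{n}$ ($Q{\left(n \right)} = \sqrt{2 n} = \sqrt{2} \sqrt{n}$)
$V{\left(f \right)} = \frac{13}{2}$ ($V{\left(f \right)} = 1 - \frac{63 - 74}{2} = 1 - - \frac{11}{2} = 1 + \frac{11}{2} = \frac{13}{2}$)
$t = \frac{13}{2} - i \sqrt{274}$ ($t = \frac{13}{2} - \sqrt{2} \sqrt{-137} = \frac{13}{2} - \sqrt{2} i \sqrt{137} = \frac{13}{2} - i \sqrt{274} \approx 6.5 - 16.553 i$)
$\frac{1}{t} = \frac{1}{\frac{13}{2} - i \sqrt{274}}$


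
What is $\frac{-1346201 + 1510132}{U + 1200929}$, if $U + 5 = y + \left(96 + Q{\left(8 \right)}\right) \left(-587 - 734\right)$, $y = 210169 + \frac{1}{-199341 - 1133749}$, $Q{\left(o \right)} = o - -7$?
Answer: $\frac{218534776790}{1685641647579} \approx 0.12964$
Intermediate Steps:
$Q{\left(o \right)} = 7 + o$ ($Q{\left(o \right)} = o + 7 = 7 + o$)
$y = \frac{280174192209}{1333090}$ ($y = 210169 + \frac{1}{-1333090} = 210169 - \frac{1}{1333090} = \frac{280174192209}{1333090} \approx 2.1017 \cdot 10^{5}$)
$U = \frac{84695206969}{1333090}$ ($U = -5 + \left(\frac{280174192209}{1333090} + \left(96 + \left(7 + 8\right)\right) \left(-587 - 734\right)\right) = -5 + \left(\frac{280174192209}{1333090} + \left(96 + 15\right) \left(-1321\right)\right) = -5 + \left(\frac{280174192209}{1333090} + 111 \left(-1321\right)\right) = -5 + \left(\frac{280174192209}{1333090} - 146631\right) = -5 + \frac{84701872419}{1333090} = \frac{84695206969}{1333090} \approx 63533.0$)
$\frac{-1346201 + 1510132}{U + 1200929} = \frac{-1346201 + 1510132}{\frac{84695206969}{1333090} + 1200929} = \frac{163931}{\frac{1685641647579}{1333090}} = 163931 \cdot \frac{1333090}{1685641647579} = \frac{218534776790}{1685641647579}$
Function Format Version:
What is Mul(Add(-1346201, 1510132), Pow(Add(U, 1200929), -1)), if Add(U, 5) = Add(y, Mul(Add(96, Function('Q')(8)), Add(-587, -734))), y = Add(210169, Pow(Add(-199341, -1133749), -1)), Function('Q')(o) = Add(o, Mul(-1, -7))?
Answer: Rational(218534776790, 1685641647579) ≈ 0.12964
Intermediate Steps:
Function('Q')(o) = Add(7, o) (Function('Q')(o) = Add(o, 7) = Add(7, o))
y = Rational(280174192209, 1333090) (y = Add(210169, Pow(-1333090, -1)) = Add(210169, Rational(-1, 1333090)) = Rational(280174192209, 1333090) ≈ 2.1017e+5)
U = Rational(84695206969, 1333090) (U = Add(-5, Add(Rational(280174192209, 1333090), Mul(Add(96, Add(7, 8)), Add(-587, -734)))) = Add(-5, Add(Rational(280174192209, 1333090), Mul(Add(96, 15), -1321))) = Add(-5, Add(Rational(280174192209, 1333090), Mul(111, -1321))) = Add(-5, Add(Rational(280174192209, 1333090), -146631)) = Add(-5, Rational(84701872419, 1333090)) = Rational(84695206969, 1333090) ≈ 63533.)
Mul(Add(-1346201, 1510132), Pow(Add(U, 1200929), -1)) = Mul(Add(-1346201, 1510132), Pow(Add(Rational(84695206969, 1333090), 1200929), -1)) = Mul(163931, Pow(Rational(1685641647579, 1333090), -1)) = Mul(163931, Rational(1333090, 1685641647579)) = Rational(218534776790, 1685641647579)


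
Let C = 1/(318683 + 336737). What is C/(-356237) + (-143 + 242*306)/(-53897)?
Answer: -17256632114250757/12584133205142380 ≈ -1.3713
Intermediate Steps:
C = 1/655420 ≈ 1.5257e-6
C/(-356237) + (-143 + 242*306)/(-53897) = (1/655420)/(-356237) + (-143 + 242*306)/(-53897) = (1/655420)*(-1/356237) + (-143 + 74052)*(-1/53897) = -1/233484854540 + 73909*(-1/53897) = -1/233484854540 - 73909/53897 = -17256632114250757/12584133205142380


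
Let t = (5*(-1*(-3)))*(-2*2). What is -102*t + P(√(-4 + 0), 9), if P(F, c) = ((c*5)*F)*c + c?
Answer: 6129 + 810*I ≈ 6129.0 + 810.0*I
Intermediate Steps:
P(F, c) = c + 5*F*c² (P(F, c) = ((5*c)*F)*c + c = (5*F*c)*c + c = 5*F*c² + c = c + 5*F*c²)
t = -60 (t = (5*3)*(-4) = 15*(-4) = -60)
-102*t + P(√(-4 + 0), 9) = -102*(-60) + 9*(1 + 5*√(-4 + 0)*9) = 6120 + 9*(1 + 5*√(-4)*9) = 6120 + 9*(1 + 5*(2*I)*9) = 6120 + 9*(1 + 90*I) = 6120 + (9 + 810*I) = 6129 + 810*I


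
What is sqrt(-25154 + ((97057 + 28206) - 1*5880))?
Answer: sqrt(94229) ≈ 306.97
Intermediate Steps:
sqrt(-25154 + ((97057 + 28206) - 1*5880)) = sqrt(-25154 + (125263 - 5880)) = sqrt(-25154 + 119383) = sqrt(94229)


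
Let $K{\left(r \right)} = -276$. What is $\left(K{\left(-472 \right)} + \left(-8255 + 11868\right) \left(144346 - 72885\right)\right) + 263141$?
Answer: $258451458$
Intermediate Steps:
$\left(K{\left(-472 \right)} + \left(-8255 + 11868\right) \left(144346 - 72885\right)\right) + 263141 = \left(-276 + \left(-8255 + 11868\right) \left(144346 - 72885\right)\right) + 263141 = \left(-276 + 3613 \left(144346 - 72885\right)\right) + 263141 = \left(-276 + 3613 \cdot 71461\right) + 263141 = \left(-276 + 258188593\right) + 263141 = 258188317 + 263141 = 258451458$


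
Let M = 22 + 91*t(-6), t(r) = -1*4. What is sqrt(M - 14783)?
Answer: 55*I*sqrt(5) ≈ 122.98*I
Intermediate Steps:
t(r) = -4
M = -342 (M = 22 + 91*(-4) = 22 - 364 = -342)
sqrt(M - 14783) = sqrt(-342 - 14783) = sqrt(-15125) = 55*I*sqrt(5)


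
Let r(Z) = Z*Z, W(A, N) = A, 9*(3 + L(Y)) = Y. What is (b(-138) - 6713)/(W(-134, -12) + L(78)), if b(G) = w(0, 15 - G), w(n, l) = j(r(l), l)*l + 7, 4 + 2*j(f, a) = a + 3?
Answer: -14766/385 ≈ -38.353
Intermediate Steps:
L(Y) = -3 + Y/9
r(Z) = Z²
j(f, a) = -½ + a/2 (j(f, a) = -2 + (a + 3)/2 = -2 + (3 + a)/2 = -2 + (3/2 + a/2) = -½ + a/2)
w(n, l) = 7 + l*(-½ + l/2) (w(n, l) = (-½ + l/2)*l + 7 = l*(-½ + l/2) + 7 = 7 + l*(-½ + l/2))
b(G) = 7 + (14 - G)*(15 - G)/2 (b(G) = 7 + (15 - G)*(-1 + (15 - G))/2 = 7 + (15 - G)*(14 - G)/2 = 7 + (14 - G)*(15 - G)/2)
(b(-138) - 6713)/(W(-134, -12) + L(78)) = ((7 + (-15 - 138)*(-14 - 138)/2) - 6713)/(-134 + (-3 + (⅑)*78)) = ((7 + (½)*(-153)*(-152)) - 6713)/(-134 + (-3 + 26/3)) = ((7 + 11628) - 6713)/(-134 + 17/3) = (11635 - 6713)/(-385/3) = 4922*(-3/385) = -14766/385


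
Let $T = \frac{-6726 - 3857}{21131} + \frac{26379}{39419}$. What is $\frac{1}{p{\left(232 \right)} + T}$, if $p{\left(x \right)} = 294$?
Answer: $\frac{832962889}{245031332738} \approx 0.0033994$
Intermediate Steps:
$T = \frac{140243372}{832962889}$ ($T = \left(-6726 - 3857\right) \frac{1}{21131} + 26379 \cdot \frac{1}{39419} = \left(-10583\right) \frac{1}{21131} + \frac{26379}{39419} = - \frac{10583}{21131} + \frac{26379}{39419} = \frac{140243372}{832962889} \approx 0.16837$)
$\frac{1}{p{\left(232 \right)} + T} = \frac{1}{294 + \frac{140243372}{832962889}} = \frac{1}{\frac{245031332738}{832962889}} = \frac{832962889}{245031332738}$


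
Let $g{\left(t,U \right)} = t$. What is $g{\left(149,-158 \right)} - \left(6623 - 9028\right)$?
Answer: $2554$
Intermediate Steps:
$g{\left(149,-158 \right)} - \left(6623 - 9028\right) = 149 - \left(6623 - 9028\right) = 149 - -2405 = 149 + 2405 = 2554$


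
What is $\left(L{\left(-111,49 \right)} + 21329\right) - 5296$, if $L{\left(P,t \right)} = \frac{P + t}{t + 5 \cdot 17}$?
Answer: $\frac{1074180}{67} \approx 16033.0$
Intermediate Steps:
$L{\left(P,t \right)} = \frac{P + t}{85 + t}$ ($L{\left(P,t \right)} = \frac{P + t}{t + 85} = \frac{P + t}{85 + t}$)
$\left(L{\left(-111,49 \right)} + 21329\right) - 5296 = \left(\frac{-111 + 49}{85 + 49} + 21329\right) - 5296 = \left(\frac{1}{134} \left(-62\right) + 21329\right) - 5296 = \left(- \frac{31}{67} + 21329\right) - 5296 = \frac{1429012}{67} - 5296 = \frac{1074180}{67}$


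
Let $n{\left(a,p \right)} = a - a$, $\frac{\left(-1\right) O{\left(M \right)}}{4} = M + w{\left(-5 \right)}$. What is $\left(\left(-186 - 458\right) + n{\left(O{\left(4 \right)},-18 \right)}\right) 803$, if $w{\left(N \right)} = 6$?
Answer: $-517132$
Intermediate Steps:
$O{\left(M \right)} = -24 - 4 M$ ($O{\left(M \right)} = - 4 \left(M + 6\right) = - 4 \left(6 + M\right) = -24 - 4 M$)
$n{\left(a,p \right)} = 0$
$\left(\left(-186 - 458\right) + n{\left(O{\left(4 \right)},-18 \right)}\right) 803 = \left(\left(-186 - 458\right) + 0\right) 803 = \left(-644 + 0\right) 803 = \left(-644\right) 803 = -517132$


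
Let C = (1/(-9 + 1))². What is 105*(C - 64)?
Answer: -429975/64 ≈ -6718.4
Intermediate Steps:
C = 1/64 (C = (1/(-8))² = (-⅛)² = 1/64 ≈ 0.015625)
105*(C - 64) = 105*(1/64 - 64) = 105*(-4095/64) = -429975/64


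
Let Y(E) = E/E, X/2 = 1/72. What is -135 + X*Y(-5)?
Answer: -4859/36 ≈ -134.97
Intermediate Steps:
X = 1/36 (X = 2/72 = 2*(1/72) = 1/36 ≈ 0.027778)
Y(E) = 1
-135 + X*Y(-5) = -135 + (1/36)*1 = -135 + 1/36 = -4859/36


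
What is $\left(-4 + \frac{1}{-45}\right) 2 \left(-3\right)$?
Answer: $\frac{362}{15} \approx 24.133$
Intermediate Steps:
$\left(-4 + \frac{1}{-45}\right) 2 \left(-3\right) = \left(-4 - \frac{1}{45}\right) \left(-6\right) = \left(- \frac{181}{45}\right) \left(-6\right) = \frac{362}{15}$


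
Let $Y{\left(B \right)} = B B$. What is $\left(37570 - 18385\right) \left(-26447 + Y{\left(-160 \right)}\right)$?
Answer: $-16249695$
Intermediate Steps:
$Y{\left(B \right)} = B^{2}$
$\left(37570 - 18385\right) \left(-26447 + Y{\left(-160 \right)}\right) = \left(37570 - 18385\right) \left(-26447 + \left(-160\right)^{2}\right) = 19185 \left(-26447 + 25600\right) = 19185 \left(-847\right) = -16249695$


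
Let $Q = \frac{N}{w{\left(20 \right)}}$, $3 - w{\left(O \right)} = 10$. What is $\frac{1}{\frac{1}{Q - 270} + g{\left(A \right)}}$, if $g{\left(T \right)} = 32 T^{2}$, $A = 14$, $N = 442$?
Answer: $\frac{2332}{14626297} \approx 0.00015944$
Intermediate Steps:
$w{\left(O \right)} = -7$ ($w{\left(O \right)} = 3 - 10 = -7$)
$Q = - \frac{442}{7}$ ($Q = \frac{442}{-7} = 442 \left(- \frac{1}{7}\right) = - \frac{442}{7} \approx -63.143$)
$\frac{1}{\frac{1}{Q - 270} + g{\left(A \right)}} = \frac{1}{\frac{1}{- \frac{442}{7} - 270} + 32 \cdot 14^{2}} = \frac{1}{\frac{1}{- \frac{2332}{7}} + 32 \cdot 196} = \frac{1}{- \frac{7}{2332} + 6272} = \frac{1}{\frac{14626297}{2332}} = \frac{2332}{14626297}$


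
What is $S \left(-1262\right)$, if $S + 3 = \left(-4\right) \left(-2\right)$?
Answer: $-6310$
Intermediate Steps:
$S = 5$ ($S = -3 - -8 = -3 + 8 = 5$)
$S \left(-1262\right) = 5 \left(-1262\right) = -6310$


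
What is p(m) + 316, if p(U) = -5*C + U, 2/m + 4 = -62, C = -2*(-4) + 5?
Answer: 8282/33 ≈ 250.97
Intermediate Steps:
C = 13 (C = 8 + 5 = 13)
m = -1/33 (m = 2/(-4 - 62) = 2/(-66) = 2*(-1/66) = -1/33 ≈ -0.030303)
p(U) = -65 + U (p(U) = -5*13 + U = -65 + U)
p(m) + 316 = (-65 - 1/33) + 316 = -2146/33 + 316 = 8282/33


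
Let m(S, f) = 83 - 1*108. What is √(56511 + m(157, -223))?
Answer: √56486 ≈ 237.67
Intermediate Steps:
m(S, f) = -25 (m(S, f) = 83 - 108 = -25)
√(56511 + m(157, -223)) = √(56511 - 25) = √56486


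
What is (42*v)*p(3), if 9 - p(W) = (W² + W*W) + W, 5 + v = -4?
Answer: 4536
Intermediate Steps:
v = -9 (v = -5 - 4 = -9)
p(W) = 9 - W - 2*W² (p(W) = 9 - ((W² + W*W) + W) = 9 - ((W² + W²) + W) = 9 - (2*W² + W) = 9 - (W + 2*W²) = 9 + (-W - 2*W²) = 9 - W - 2*W²)
(42*v)*p(3) = (42*(-9))*(9 - 1*3 - 2*3²) = -378*(9 - 3 - 2*9) = -378*(9 - 3 - 18) = -378*(-12) = 4536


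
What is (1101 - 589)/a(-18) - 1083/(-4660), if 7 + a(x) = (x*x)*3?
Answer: 686203/899380 ≈ 0.76297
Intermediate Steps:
a(x) = -7 + 3*x² (a(x) = -7 + (x*x)*3 = -7 + x²*3 = -7 + 3*x²)
(1101 - 589)/a(-18) - 1083/(-4660) = (1101 - 589)/(-7 + 3*(-18)²) - 1083/(-4660) = 512/(-7 + 3*324) - 1083*(-1/4660) = 512/(-7 + 972) + 1083/4660 = 512/965 + 1083/4660 = 686203/899380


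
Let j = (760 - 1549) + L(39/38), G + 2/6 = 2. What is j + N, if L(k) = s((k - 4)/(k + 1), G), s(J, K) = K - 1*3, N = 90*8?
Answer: -211/3 ≈ -70.333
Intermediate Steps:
G = 5/3 (G = -⅓ + 2 = 5/3 ≈ 1.6667)
N = 720
s(J, K) = -3 + K (s(J, K) = K - 3 = -3 + K)
L(k) = -4/3 (L(k) = -3 + 5/3 = -4/3)
j = -2371/3 (j = (760 - 1549) - 4/3 = -789 - 4/3 = -2371/3 ≈ -790.33)
j + N = -2371/3 + 720 = -211/3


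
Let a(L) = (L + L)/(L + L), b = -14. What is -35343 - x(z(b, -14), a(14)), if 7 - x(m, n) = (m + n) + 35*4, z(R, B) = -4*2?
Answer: -35217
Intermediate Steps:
a(L) = 1 (a(L) = (2*L)/((2*L)) = (2*L)*(1/(2*L)) = 1)
z(R, B) = -8
x(m, n) = -133 - m - n (x(m, n) = 7 - ((m + n) + 35*4) = 7 - ((m + n) + 140) = 7 - (140 + m + n) = 7 + (-140 - m - n) = -133 - m - n)
-35343 - x(z(b, -14), a(14)) = -35343 - (-133 - 1*(-8) - 1*1) = -35343 - (-133 + 8 - 1) = -35343 - 1*(-126) = -35343 + 126 = -35217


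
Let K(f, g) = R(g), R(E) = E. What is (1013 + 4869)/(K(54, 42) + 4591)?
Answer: 5882/4633 ≈ 1.2696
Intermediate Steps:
K(f, g) = g
(1013 + 4869)/(K(54, 42) + 4591) = (1013 + 4869)/(42 + 4591) = 5882/4633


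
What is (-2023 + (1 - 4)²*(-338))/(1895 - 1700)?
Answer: -1013/39 ≈ -25.974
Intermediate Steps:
(-2023 + (1 - 4)²*(-338))/(1895 - 1700) = (-2023 + (-3)²*(-338))/195 = (-2023 + 9*(-338))*(1/195) = (-2023 - 3042)*(1/195) = -5065*1/195 = -1013/39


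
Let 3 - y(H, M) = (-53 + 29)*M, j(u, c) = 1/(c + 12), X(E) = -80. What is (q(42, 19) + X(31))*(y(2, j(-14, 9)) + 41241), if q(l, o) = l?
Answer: -10971208/7 ≈ -1.5673e+6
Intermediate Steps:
j(u, c) = 1/(12 + c)
y(H, M) = 3 + 24*M (y(H, M) = 3 - (-53 + 29)*M = 3 - (-24)*M = 3 + 24*M)
(q(42, 19) + X(31))*(y(2, j(-14, 9)) + 41241) = (42 - 80)*((3 + 24/(12 + 9)) + 41241) = -38*((3 + 24/21) + 41241) = -38*((3 + 24*(1/21)) + 41241) = -38*((3 + 8/7) + 41241) = -38*(29/7 + 41241) = -38*288716/7 = -10971208/7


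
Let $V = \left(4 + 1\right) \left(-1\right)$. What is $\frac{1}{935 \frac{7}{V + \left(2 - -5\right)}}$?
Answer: $\frac{2}{6545} \approx 0.00030558$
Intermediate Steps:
$V = -5$ ($V = 5 \left(-1\right) = -5$)
$\frac{1}{935 \frac{7}{V + \left(2 - -5\right)}} = \frac{1}{935 \frac{7}{-5 + \left(2 - -5\right)}} = \frac{1}{935 \frac{7}{-5 + \left(2 + 5\right)}} = \frac{1}{935 \frac{7}{-5 + 7}} = \frac{1}{935 \cdot \frac{7}{2}} = \frac{1}{\frac{6545}{2}} = \frac{2}{6545}$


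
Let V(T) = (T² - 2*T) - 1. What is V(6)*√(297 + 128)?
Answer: 115*√17 ≈ 474.16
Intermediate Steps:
V(T) = -1 + T² - 2*T
V(6)*√(297 + 128) = (-1 + 6² - 2*6)*√(297 + 128) = (-1 + 36 - 12)*√425 = 23*(5*√17) = 115*√17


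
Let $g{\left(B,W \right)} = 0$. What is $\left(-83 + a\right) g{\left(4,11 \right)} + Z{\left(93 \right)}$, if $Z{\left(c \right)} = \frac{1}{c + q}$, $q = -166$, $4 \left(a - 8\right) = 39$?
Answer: $- \frac{1}{73} \approx -0.013699$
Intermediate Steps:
$a = \frac{71}{4}$ ($a = 8 + \frac{1}{4} \cdot 39 = 8 + \frac{39}{4} = \frac{71}{4} \approx 17.75$)
$Z{\left(c \right)} = \frac{1}{-166 + c}$ ($Z{\left(c \right)} = \frac{1}{c - 166} = \frac{1}{-166 + c}$)
$\left(-83 + a\right) g{\left(4,11 \right)} + Z{\left(93 \right)} = \left(-83 + \frac{71}{4}\right) 0 + \frac{1}{-166 + 93} = \left(- \frac{261}{4}\right) 0 + \frac{1}{-73} = 0 - \frac{1}{73} = - \frac{1}{73}$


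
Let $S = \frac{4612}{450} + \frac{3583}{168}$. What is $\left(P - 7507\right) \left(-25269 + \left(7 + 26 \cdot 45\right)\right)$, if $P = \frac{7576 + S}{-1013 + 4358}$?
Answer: $\frac{1905084979725397}{10536750} \approx 1.808 \cdot 10^{8}$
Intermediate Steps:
$S = \frac{397861}{12600}$ ($S = 4612 \cdot \frac{1}{450} + 3583 \cdot \frac{1}{168} = \frac{2306}{225} + \frac{3583}{168} = \frac{397861}{12600} \approx 31.576$)
$P = \frac{95855461}{42147000}$ ($P = \frac{7576 + \frac{397861}{12600}}{-1013 + 4358} = \frac{95855461}{12600 \cdot 3345} = \frac{95855461}{12600} \cdot \frac{1}{3345} = \frac{95855461}{42147000} \approx 2.2743$)
$\left(P - 7507\right) \left(-25269 + \left(7 + 26 \cdot 45\right)\right) = \left(\frac{95855461}{42147000} - 7507\right) \left(-25269 + \left(7 + 26 \cdot 45\right)\right) = - \frac{316301673539 \left(-25269 + \left(7 + 1170\right)\right)}{42147000} = - \frac{316301673539 \left(-25269 + 1177\right)}{42147000} = \left(- \frac{316301673539}{42147000}\right) \left(-24092\right) = \frac{1905084979725397}{10536750}$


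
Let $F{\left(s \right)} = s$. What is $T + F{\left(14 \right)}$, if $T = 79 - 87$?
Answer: $6$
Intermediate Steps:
$T = -8$ ($T = 79 - 87 = -8$)
$T + F{\left(14 \right)} = -8 + 14 = 6$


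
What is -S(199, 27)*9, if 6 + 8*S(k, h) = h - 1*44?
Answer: 207/8 ≈ 25.875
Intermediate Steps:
S(k, h) = -25/4 + h/8 (S(k, h) = -¾ + (h - 1*44)/8 = -¾ + (h - 44)/8 = -¾ + (-44 + h)/8 = -¾ + (-11/2 + h/8) = -25/4 + h/8)
-S(199, 27)*9 = -(-25/4 + (⅛)*27)*9 = -(-25/4 + 27/8)*9 = -(-23)*9/8 = -1*(-207/8) = 207/8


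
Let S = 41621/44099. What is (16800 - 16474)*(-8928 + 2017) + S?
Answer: -99354387993/44099 ≈ -2.2530e+6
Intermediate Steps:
S = 41621/44099 (S = 41621*(1/44099) = 41621/44099 ≈ 0.94381)
(16800 - 16474)*(-8928 + 2017) + S = (16800 - 16474)*(-8928 + 2017) + 41621/44099 = 326*(-6911) + 41621/44099 = -2252986 + 41621/44099 = -99354387993/44099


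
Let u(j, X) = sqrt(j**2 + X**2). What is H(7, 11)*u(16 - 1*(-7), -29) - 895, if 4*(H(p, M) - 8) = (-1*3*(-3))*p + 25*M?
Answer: -895 + 185*sqrt(1370)/2 ≈ 2528.8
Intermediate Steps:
u(j, X) = sqrt(X**2 + j**2)
H(p, M) = 8 + 9*p/4 + 25*M/4 (H(p, M) = 8 + ((-1*3*(-3))*p + 25*M)/4 = 8 + ((-3*(-3))*p + 25*M)/4 = 8 + (9*p + 25*M)/4 = 8 + (9*p/4 + 25*M/4) = 8 + 9*p/4 + 25*M/4)
H(7, 11)*u(16 - 1*(-7), -29) - 895 = (8 + (9/4)*7 + (25/4)*11)*sqrt((-29)**2 + (16 - 1*(-7))**2) - 895 = (8 + 63/4 + 275/4)*sqrt(841 + (16 + 7)**2) - 895 = 185*sqrt(841 + 23**2)/2 - 895 = 185*sqrt(841 + 529)/2 - 895 = 185*sqrt(1370)/2 - 895 = -895 + 185*sqrt(1370)/2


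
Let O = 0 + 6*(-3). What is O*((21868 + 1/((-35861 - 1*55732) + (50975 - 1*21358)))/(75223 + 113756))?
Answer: -4065873501/1952027084 ≈ -2.0829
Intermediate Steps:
O = -18 (O = 0 - 18 = -18)
O*((21868 + 1/((-35861 - 1*55732) + (50975 - 1*21358)))/(75223 + 113756)) = -18*(21868 + 1/((-35861 - 1*55732) + (50975 - 1*21358)))/(75223 + 113756) = -18*(21868 + 1/((-35861 - 55732) + (50975 - 21358)))/188979 = -18*(21868 + 1/(-91593 + 29617))/188979 = -18*(21868 + 1/(-61976))/188979 = -18*(21868 - 1/61976)/188979 = -12197620503/(30988*188979) = -18*1355291167/11712162504 = -4065873501/1952027084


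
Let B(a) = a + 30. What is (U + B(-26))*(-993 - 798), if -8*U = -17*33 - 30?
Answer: -1115793/8 ≈ -1.3947e+5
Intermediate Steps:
B(a) = 30 + a
U = 591/8 (U = -(-17*33 - 30)/8 = -(-561 - 30)/8 = -⅛*(-591) = 591/8 ≈ 73.875)
(U + B(-26))*(-993 - 798) = (591/8 + (30 - 26))*(-993 - 798) = (591/8 + 4)*(-1791) = (623/8)*(-1791) = -1115793/8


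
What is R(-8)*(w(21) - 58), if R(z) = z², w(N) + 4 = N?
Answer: -2624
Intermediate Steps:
w(N) = -4 + N
R(-8)*(w(21) - 58) = (-8)²*((-4 + 21) - 58) = 64*(17 - 58) = 64*(-41) = -2624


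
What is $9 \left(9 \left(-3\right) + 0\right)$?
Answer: $-243$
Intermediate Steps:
$9 \left(9 \left(-3\right) + 0\right) = 9 \left(-27 + 0\right) = 9 \left(-27\right) = -243$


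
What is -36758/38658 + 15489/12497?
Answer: 69704518/241554513 ≈ 0.28857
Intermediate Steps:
-36758/38658 + 15489/12497 = -36758*1/38658 + 15489*(1/12497) = -18379/19329 + 15489/12497 = 69704518/241554513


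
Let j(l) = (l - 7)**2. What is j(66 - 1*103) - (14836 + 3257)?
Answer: -16157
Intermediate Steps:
j(l) = (-7 + l)**2
j(66 - 1*103) - (14836 + 3257) = (-7 + (66 - 1*103))**2 - (14836 + 3257) = (-7 + (66 - 103))**2 - 1*18093 = (-7 - 37)**2 - 18093 = (-44)**2 - 18093 = 1936 - 18093 = -16157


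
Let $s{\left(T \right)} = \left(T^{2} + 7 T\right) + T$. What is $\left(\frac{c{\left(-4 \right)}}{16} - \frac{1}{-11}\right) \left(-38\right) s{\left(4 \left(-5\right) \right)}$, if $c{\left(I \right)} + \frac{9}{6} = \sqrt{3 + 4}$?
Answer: $\frac{285}{11} - 570 \sqrt{7} \approx -1482.2$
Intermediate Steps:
$c{\left(I \right)} = - \frac{3}{2} + \sqrt{7}$ ($c{\left(I \right)} = - \frac{3}{2} + \sqrt{3 + 4} = - \frac{3}{2} + \sqrt{7}$)
$s{\left(T \right)} = T^{2} + 8 T$
$\left(\frac{c{\left(-4 \right)}}{16} - \frac{1}{-11}\right) \left(-38\right) s{\left(4 \left(-5\right) \right)} = \left(\frac{- \frac{3}{2} + \sqrt{7}}{16} - \frac{1}{-11}\right) \left(-38\right) 4 \left(-5\right) \left(8 + 4 \left(-5\right)\right) = \left(\left(- \frac{3}{2} + \sqrt{7}\right) \frac{1}{16} - - \frac{1}{11}\right) \left(-38\right) \left(- 20 \left(8 - 20\right)\right) = \left(\left(- \frac{3}{32} + \frac{\sqrt{7}}{16}\right) + \frac{1}{11}\right) \left(-38\right) \left(\left(-20\right) \left(-12\right)\right) = \left(- \frac{1}{352} + \frac{\sqrt{7}}{16}\right) \left(-38\right) 240 = \left(\frac{19}{176} - \frac{19 \sqrt{7}}{8}\right) 240 = \frac{285}{11} - 570 \sqrt{7}$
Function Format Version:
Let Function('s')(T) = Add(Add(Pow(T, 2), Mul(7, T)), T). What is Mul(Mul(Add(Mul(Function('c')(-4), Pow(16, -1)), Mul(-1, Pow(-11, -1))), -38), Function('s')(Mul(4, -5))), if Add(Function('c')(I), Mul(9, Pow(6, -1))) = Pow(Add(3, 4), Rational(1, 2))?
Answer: Add(Rational(285, 11), Mul(-570, Pow(7, Rational(1, 2)))) ≈ -1482.2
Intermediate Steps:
Function('c')(I) = Add(Rational(-3, 2), Pow(7, Rational(1, 2))) (Function('c')(I) = Add(Rational(-3, 2), Pow(Add(3, 4), Rational(1, 2))) = Add(Rational(-3, 2), Pow(7, Rational(1, 2))))
Function('s')(T) = Add(Pow(T, 2), Mul(8, T))
Mul(Mul(Add(Mul(Function('c')(-4), Pow(16, -1)), Mul(-1, Pow(-11, -1))), -38), Function('s')(Mul(4, -5))) = Mul(Mul(Add(Mul(Add(Rational(-3, 2), Pow(7, Rational(1, 2))), Pow(16, -1)), Mul(-1, Pow(-11, -1))), -38), Mul(Mul(4, -5), Add(8, Mul(4, -5)))) = Mul(Mul(Add(Mul(Add(Rational(-3, 2), Pow(7, Rational(1, 2))), Rational(1, 16)), Mul(-1, Rational(-1, 11))), -38), Mul(-20, Add(8, -20))) = Mul(Mul(Add(Add(Rational(-3, 32), Mul(Rational(1, 16), Pow(7, Rational(1, 2)))), Rational(1, 11)), -38), Mul(-20, -12)) = Mul(Mul(Add(Rational(-1, 352), Mul(Rational(1, 16), Pow(7, Rational(1, 2)))), -38), 240) = Mul(Add(Rational(19, 176), Mul(Rational(-19, 8), Pow(7, Rational(1, 2)))), 240) = Add(Rational(285, 11), Mul(-570, Pow(7, Rational(1, 2))))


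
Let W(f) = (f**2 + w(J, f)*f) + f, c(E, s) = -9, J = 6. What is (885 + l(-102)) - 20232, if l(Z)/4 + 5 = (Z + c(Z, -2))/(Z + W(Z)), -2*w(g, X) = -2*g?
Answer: -15474270/799 ≈ -19367.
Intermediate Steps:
w(g, X) = g (w(g, X) = -(-1)*g = g)
W(f) = f**2 + 7*f (W(f) = (f**2 + 6*f) + f = f**2 + 7*f)
l(Z) = -20 + 4*(-9 + Z)/(Z + Z*(7 + Z)) (l(Z) = -20 + 4*((Z - 9)/(Z + Z*(7 + Z))) = -20 + 4*((-9 + Z)/(Z + Z*(7 + Z))) = -20 + 4*(-9 + Z)/(Z + Z*(7 + Z)))
(885 + l(-102)) - 20232 = (885 + 4*(-9 - 39*(-102) - 5*(-102)**2)/(-102*(8 - 102))) - 20232 = (885 + 4*(-1/102)*(-9 + 3978 - 5*10404)/(-94)) - 20232 = (885 + 4*(-1/102)*(-1/94)*(-9 + 3978 - 52020)) - 20232 = (885 + 4*(-1/102)*(-1/94)*(-48051)) - 20232 = (885 - 16017/799) - 20232 = 691098/799 - 20232 = -15474270/799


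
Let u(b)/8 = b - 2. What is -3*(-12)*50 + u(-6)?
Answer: 1736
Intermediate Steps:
u(b) = -16 + 8*b (u(b) = 8*(b - 2) = 8*(-2 + b) = -16 + 8*b)
-3*(-12)*50 + u(-6) = -3*(-12)*50 + (-16 + 8*(-6)) = 36*50 + (-16 - 48) = 1800 - 64 = 1736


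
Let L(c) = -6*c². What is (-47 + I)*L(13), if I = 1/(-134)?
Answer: 3193593/67 ≈ 47666.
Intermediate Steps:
I = -1/134 ≈ -0.0074627
(-47 + I)*L(13) = (-47 - 1/134)*(-6*13²) = -(-18897)*169/67 = -6299/134*(-1014) = 3193593/67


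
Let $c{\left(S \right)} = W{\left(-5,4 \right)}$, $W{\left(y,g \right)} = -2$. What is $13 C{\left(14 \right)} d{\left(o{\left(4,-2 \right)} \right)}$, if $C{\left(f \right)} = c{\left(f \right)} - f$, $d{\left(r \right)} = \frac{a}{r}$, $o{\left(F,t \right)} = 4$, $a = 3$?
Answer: $-156$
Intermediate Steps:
$c{\left(S \right)} = -2$
$d{\left(r \right)} = \frac{3}{r}$
$C{\left(f \right)} = -2 - f$
$13 C{\left(14 \right)} d{\left(o{\left(4,-2 \right)} \right)} = 13 \left(-2 - 14\right) \frac{3}{4} = 13 \left(-2 - 14\right) 3 \cdot \frac{1}{4} = 13 \left(\left(-16\right) \frac{3}{4}\right) = 13 \left(-12\right) = -156$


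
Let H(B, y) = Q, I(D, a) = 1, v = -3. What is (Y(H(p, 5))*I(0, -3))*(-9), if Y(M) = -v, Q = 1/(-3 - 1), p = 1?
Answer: -27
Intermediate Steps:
Q = -¼ (Q = 1/(-4) = -¼ ≈ -0.25000)
H(B, y) = -¼
Y(M) = 3 (Y(M) = -1*(-3) = 3)
(Y(H(p, 5))*I(0, -3))*(-9) = (3*1)*(-9) = 3*(-9) = -27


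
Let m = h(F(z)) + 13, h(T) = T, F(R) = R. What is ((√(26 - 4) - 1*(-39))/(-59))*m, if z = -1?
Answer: -468/59 - 12*√22/59 ≈ -8.8862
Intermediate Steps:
m = 12 (m = -1 + 13 = 12)
((√(26 - 4) - 1*(-39))/(-59))*m = ((√(26 - 4) - 1*(-39))/(-59))*12 = ((√22 + 39)*(-1/59))*12 = ((39 + √22)*(-1/59))*12 = (-39/59 - √22/59)*12 = -468/59 - 12*√22/59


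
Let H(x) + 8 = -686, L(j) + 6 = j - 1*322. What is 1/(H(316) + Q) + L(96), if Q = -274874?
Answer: -63931777/275568 ≈ -232.00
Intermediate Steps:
L(j) = -328 + j (L(j) = -6 + (j - 1*322) = -6 + (j - 322) = -6 + (-322 + j) = -328 + j)
H(x) = -694 (H(x) = -8 - 686 = -694)
1/(H(316) + Q) + L(96) = 1/(-694 - 274874) + (-328 + 96) = 1/(-275568) - 232 = -1/275568 - 232 = -63931777/275568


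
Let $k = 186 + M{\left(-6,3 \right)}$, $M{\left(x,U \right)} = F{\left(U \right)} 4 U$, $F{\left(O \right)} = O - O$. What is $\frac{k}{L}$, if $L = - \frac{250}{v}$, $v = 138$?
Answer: $- \frac{12834}{125} \approx -102.67$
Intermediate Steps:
$F{\left(O \right)} = 0$
$M{\left(x,U \right)} = 0$ ($M{\left(x,U \right)} = 0 \cdot 4 U = 0 U = 0$)
$L = - \frac{125}{69}$ ($L = - \frac{250}{138} = \left(-250\right) \frac{1}{138} = - \frac{125}{69} \approx -1.8116$)
$k = 186$ ($k = 186 + 0 = 186$)
$\frac{k}{L} = \frac{1}{- \frac{125}{69}} \cdot 186 = \left(- \frac{69}{125}\right) 186 = - \frac{12834}{125}$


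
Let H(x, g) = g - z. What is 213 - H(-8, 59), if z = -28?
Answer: 126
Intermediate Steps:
H(x, g) = 28 + g (H(x, g) = g - 1*(-28) = g + 28 = 28 + g)
213 - H(-8, 59) = 213 - (28 + 59) = 213 - 1*87 = 213 - 87 = 126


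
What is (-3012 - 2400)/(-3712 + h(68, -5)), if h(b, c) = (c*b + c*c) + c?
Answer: 451/336 ≈ 1.3423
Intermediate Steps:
h(b, c) = c + c² + b*c (h(b, c) = (b*c + c²) + c = (c² + b*c) + c = c + c² + b*c)
(-3012 - 2400)/(-3712 + h(68, -5)) = (-3012 - 2400)/(-3712 - 5*(1 + 68 - 5)) = -5412/(-3712 - 5*64) = -5412/(-3712 - 320) = -5412/(-4032) = -5412*(-1/4032) = 451/336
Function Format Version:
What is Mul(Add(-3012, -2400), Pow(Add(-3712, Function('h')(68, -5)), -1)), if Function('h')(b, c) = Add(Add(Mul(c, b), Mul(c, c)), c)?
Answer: Rational(451, 336) ≈ 1.3423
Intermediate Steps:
Function('h')(b, c) = Add(c, Pow(c, 2), Mul(b, c)) (Function('h')(b, c) = Add(Add(Mul(b, c), Pow(c, 2)), c) = Add(Add(Pow(c, 2), Mul(b, c)), c) = Add(c, Pow(c, 2), Mul(b, c)))
Mul(Add(-3012, -2400), Pow(Add(-3712, Function('h')(68, -5)), -1)) = Mul(Add(-3012, -2400), Pow(Add(-3712, Mul(-5, Add(1, 68, -5))), -1)) = Mul(-5412, Pow(Add(-3712, Mul(-5, 64)), -1)) = Mul(-5412, Pow(Add(-3712, -320), -1)) = Mul(-5412, Pow(-4032, -1)) = Mul(-5412, Rational(-1, 4032)) = Rational(451, 336)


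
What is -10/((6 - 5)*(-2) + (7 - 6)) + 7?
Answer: 17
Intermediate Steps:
-10/((6 - 5)*(-2) + (7 - 6)) + 7 = -10/(1*(-2) + 1) + 7 = -10/(-2 + 1) + 7 = -10/(-1) + 7 = -10*(-1) + 7 = 10 + 7 = 17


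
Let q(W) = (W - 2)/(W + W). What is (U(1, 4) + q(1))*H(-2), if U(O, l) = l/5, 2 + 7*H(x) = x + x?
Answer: -9/35 ≈ -0.25714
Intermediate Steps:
H(x) = -2/7 + 2*x/7 (H(x) = -2/7 + (x + x)/7 = -2/7 + (2*x)/7 = -2/7 + 2*x/7)
q(W) = (-2 + W)/(2*W) (q(W) = (-2 + W)/((2*W)) = (-2 + W)*(1/(2*W)) = (-2 + W)/(2*W))
U(O, l) = l/5 (U(O, l) = l*(1/5) = l/5)
(U(1, 4) + q(1))*H(-2) = ((1/5)*4 + (1/2)*(-2 + 1)/1)*(-2/7 + (2/7)*(-2)) = (4/5 + (1/2)*1*(-1))*(-2/7 - 4/7) = (4/5 - 1/2)*(-6/7) = (3/10)*(-6/7) = -9/35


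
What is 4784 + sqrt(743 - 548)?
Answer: 4784 + sqrt(195) ≈ 4798.0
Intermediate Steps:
4784 + sqrt(743 - 548) = 4784 + sqrt(195)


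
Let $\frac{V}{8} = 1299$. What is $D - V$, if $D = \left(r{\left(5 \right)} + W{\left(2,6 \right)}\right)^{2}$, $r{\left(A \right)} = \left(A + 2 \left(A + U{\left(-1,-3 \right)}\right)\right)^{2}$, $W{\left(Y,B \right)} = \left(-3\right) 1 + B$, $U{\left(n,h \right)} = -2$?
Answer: $4984$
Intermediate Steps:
$V = 10392$ ($V = 8 \cdot 1299 = 10392$)
$W{\left(Y,B \right)} = -3 + B$
$r{\left(A \right)} = \left(-4 + 3 A\right)^{2}$ ($r{\left(A \right)} = \left(A + 2 \left(A - 2\right)\right)^{2} = \left(A + 2 \left(-2 + A\right)\right)^{2} = \left(A + \left(-4 + 2 A\right)\right)^{2} = \left(-4 + 3 A\right)^{2}$)
$D = 15376$ ($D = \left(\left(-4 + 3 \cdot 5\right)^{2} + \left(-3 + 6\right)\right)^{2} = \left(\left(-4 + 15\right)^{2} + 3\right)^{2} = \left(11^{2} + 3\right)^{2} = \left(121 + 3\right)^{2} = 124^{2} = 15376$)
$D - V = 15376 - 10392 = 4984$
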